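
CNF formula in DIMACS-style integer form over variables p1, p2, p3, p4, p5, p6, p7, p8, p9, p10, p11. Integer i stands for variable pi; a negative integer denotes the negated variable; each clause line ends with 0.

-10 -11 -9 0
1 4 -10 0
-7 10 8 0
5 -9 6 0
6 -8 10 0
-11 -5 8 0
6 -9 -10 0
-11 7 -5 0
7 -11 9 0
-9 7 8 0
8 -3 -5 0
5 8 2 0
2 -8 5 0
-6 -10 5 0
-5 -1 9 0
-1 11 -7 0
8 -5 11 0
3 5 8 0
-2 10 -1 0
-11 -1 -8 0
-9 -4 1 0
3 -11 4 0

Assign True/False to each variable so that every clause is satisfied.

p1=False, p2=True, p3=True, p4=False, p5=True, p6=True, p7=True, p8=True, p9=False, p10=False, p11=False

Check each clause:
  1. {¬p11, ¬p9, ¬p10} — ¬p11 is true.
  2. {¬p10, p4, p1} — ¬p10 is true.
  3. {p10, ¬p7, p8} — p8 is true.
  4. {p5, p6, ¬p9} — p5 is true.
  5. {p10, ¬p8, p6} — p6 is true.
  6. {p8, ¬p5, ¬p11} — p8 is true.
  7. {¬p10, p6, ¬p9} — p6 is true.
  8. {¬p11, p7, ¬p5} — ¬p11 is true.
  9. {¬p11, p7, p9} — ¬p11 is true.
  10. {p8, p7, ¬p9} — p8 is true.
  11. {¬p5, ¬p3, p8} — p8 is true.
  12. {p2, p8, p5} — p8 is true.
  13. {p5, ¬p8, p2} — p2 is true.
  14. {¬p6, ¬p10, p5} — p5 is true.
  15. {¬p5, p9, ¬p1} — ¬p1 is true.
  16. {¬p1, p11, ¬p7} — ¬p1 is true.
  17. {¬p5, p8, p11} — p8 is true.
  18. {p5, p3, p8} — p8 is true.
  19. {¬p2, ¬p1, p10} — ¬p1 is true.
  20. {¬p11, ¬p8, ¬p1} — ¬p11 is true.
  21. {p1, ¬p4, ¬p9} — ¬p4 is true.
  22. {¬p11, p4, p3} — p3 is true.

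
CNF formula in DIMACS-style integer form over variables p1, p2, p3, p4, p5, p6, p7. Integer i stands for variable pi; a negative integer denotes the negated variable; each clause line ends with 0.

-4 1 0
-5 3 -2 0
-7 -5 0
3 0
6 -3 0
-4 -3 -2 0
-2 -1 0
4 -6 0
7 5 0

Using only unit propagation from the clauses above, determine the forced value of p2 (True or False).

Unit clause (p3) sets p3 = True.
From (¬p3 ∨ p6) and p3 = True: p6 = True.
(¬p6 ∨ p4): since p6 = True, the clause reduces to (p4). p4 = True.
From (¬p4 ∨ p1) and p4 = True: p1 = True.
(¬p4 ∨ ¬p3 ∨ ¬p2): since p4 = True, p3 = True, the clause reduces to (¬p2). p2 = False.

False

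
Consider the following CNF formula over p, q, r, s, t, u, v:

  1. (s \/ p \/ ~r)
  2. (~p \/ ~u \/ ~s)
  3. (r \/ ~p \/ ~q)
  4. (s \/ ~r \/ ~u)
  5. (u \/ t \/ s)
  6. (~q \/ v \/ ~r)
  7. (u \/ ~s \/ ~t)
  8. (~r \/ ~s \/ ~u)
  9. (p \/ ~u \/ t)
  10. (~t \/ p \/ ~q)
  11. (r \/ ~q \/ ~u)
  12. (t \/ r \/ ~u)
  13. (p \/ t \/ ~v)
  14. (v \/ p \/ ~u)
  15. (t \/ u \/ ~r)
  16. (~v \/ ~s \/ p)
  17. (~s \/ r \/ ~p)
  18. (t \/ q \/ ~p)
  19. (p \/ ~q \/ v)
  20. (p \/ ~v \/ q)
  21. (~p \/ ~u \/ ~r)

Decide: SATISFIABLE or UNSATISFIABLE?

Set p = True and propagate.
The remaining clauses are satisfied by q = True, r = True, s = False, t = True, u = False, v = True.
So p = True, q = True, r = True, s = False, t = True, u = False, v = True is a satisfying assignment.

SATISFIABLE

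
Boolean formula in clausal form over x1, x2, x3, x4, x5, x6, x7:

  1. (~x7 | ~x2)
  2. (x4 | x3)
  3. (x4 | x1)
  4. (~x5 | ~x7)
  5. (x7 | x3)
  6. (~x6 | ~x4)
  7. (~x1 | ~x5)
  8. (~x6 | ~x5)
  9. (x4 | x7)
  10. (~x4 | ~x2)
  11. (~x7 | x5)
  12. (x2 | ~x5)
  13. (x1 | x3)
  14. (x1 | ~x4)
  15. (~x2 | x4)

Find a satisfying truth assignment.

x1 = T  x2 = F  x3 = T  x4 = T  x5 = F  x6 = F  x7 = F

Pure literal: x3 appears only positively; assign x3 = True.
Pure literal: x6 appears only negated; assign x6 = False.
Try x1 = True.
  then x5 is forced to False.
  then x7 is forced to False.
  then x4 is forced to True.
  then x2 is forced to False.
Every clause has at least one true literal under this assignment.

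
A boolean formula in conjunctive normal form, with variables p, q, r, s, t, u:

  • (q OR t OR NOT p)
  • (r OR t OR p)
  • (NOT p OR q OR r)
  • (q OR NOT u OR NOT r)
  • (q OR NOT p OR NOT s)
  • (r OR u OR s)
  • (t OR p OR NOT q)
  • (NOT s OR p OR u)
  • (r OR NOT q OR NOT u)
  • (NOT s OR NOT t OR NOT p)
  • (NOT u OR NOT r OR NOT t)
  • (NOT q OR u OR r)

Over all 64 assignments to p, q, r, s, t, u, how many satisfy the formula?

Case analysis on p and q:
  p=T, q=T: 5 of the 16 assignments to (r,s,t,u) work.
  p=T, q=F: remaining (r,s,t,u) ∈ {(T,F,T,F)} — 1.
  p=F, q=T: remaining (r,s,t,u) ∈ {(T,F,T,F)} — 1.
  p=F, q=F: remaining (r,s,t,u) ∈ {(F,F,T,T); (F,T,T,T); (T,F,F,F); (T,F,T,F)} — 4.
Total: 5 + 1 + 1 + 4 = 11.

11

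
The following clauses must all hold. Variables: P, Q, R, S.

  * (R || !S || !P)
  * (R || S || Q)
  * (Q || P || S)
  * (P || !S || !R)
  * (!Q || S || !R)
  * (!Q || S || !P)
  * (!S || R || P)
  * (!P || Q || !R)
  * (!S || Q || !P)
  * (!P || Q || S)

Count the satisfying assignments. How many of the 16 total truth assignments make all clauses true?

2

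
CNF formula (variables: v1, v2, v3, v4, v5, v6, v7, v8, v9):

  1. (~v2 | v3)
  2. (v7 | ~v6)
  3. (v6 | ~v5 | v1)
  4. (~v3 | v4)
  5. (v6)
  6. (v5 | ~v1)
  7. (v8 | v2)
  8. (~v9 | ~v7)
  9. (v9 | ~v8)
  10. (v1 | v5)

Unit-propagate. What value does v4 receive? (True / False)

Unit clause (v6) sets v6 = True.
(~v6 | v7): since v6 = True, the clause reduces to (v7). v7 = True.
(~v9 | ~v7) with v7 = True leaves only ~v9, so v9 = False.
In (~v8 | v9), v9 is now false; ~v8 must hold, so v8 = False.
In (v2 | v8), v8 is now false; v2 must hold, so v2 = True.
(v3 | ~v2): since v2 = True, the clause reduces to (v3). v3 = True.
From (~v3 | v4) and v3 = True: v4 = True.

True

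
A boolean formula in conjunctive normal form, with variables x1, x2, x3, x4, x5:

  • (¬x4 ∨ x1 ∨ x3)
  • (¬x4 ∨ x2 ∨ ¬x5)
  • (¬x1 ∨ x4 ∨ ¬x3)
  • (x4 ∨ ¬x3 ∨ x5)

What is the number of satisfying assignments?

Case analysis on x4 and x3:
  x4=1, x3=1: x1 free; 3 ways for (x2,x5) × 2^1 = 6.
  x4=1, x3=0: remaining (x1,x2,x5) ∈ {(1,0,0); (1,1,0); (1,1,1)} — 3.
  x4=0, x3=1: remaining (x1,x2,x5) ∈ {(0,0,1); (0,1,1)} — 2.
  x4=0, x3=0: x1, x2, x5 free → 2^3 = 8.
Total: 6 + 3 + 2 + 8 = 19.

19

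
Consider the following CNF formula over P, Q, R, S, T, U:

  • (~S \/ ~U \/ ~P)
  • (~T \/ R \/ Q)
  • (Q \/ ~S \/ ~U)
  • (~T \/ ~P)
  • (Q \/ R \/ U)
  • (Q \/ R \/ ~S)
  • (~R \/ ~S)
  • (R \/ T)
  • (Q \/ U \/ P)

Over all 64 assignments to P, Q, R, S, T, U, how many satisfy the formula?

14

Split on Q, then R.
  Q=1, R=1: U free; 3 ways for (P,S,T) × 2^1 = 6.
  Q=1, R=0: remaining (P,S,T,U) ∈ {(0,0,1,0); (0,0,1,1); (0,1,1,0); (0,1,1,1)} — 4.
  Q=0, R=1: remaining (P,S,T,U) ∈ {(0,0,0,1); (0,0,1,1); (1,0,0,0); (1,0,0,1)} — 4.
  Q=0, R=0: a clause becomes empty — 0.
Total: 6 + 4 + 4 + 0 = 14.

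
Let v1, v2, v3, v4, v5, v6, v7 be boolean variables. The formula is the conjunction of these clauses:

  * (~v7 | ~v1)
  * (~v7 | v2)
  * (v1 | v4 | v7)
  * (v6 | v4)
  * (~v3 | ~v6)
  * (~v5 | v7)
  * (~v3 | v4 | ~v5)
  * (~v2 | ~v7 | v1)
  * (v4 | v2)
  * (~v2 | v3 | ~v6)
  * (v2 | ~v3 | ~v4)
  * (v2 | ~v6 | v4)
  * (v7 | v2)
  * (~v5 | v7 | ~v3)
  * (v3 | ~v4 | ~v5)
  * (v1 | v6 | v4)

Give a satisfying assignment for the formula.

v1=T, v2=T, v3=F, v4=T, v5=F, v6=F, v7=F

Pure literal: v5 appears only negated; assign v5 = False.
Branch on v1: take v1 = True.
  then v7 is forced to False.
  then v2 is forced to True.
Set v3 = False and propagate.
  then v6 is forced to False.
  then v4 is forced to True.
Every clause has at least one true literal under this assignment.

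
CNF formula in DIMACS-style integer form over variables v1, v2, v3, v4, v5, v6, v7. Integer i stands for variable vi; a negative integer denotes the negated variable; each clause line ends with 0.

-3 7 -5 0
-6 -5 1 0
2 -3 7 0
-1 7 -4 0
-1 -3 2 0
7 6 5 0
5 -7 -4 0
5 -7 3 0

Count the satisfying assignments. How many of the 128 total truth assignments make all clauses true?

43

Case analysis on v7 and v5:
  v7=T, v5=T: v4 free; 10 ways for (v1,v2,v3,v6) × 2^1 = 20.
  v7=T, v5=F: v6 free; 3 ways for (v1,v2,v3,v4) × 2^1 = 6.
  v7=F, v5=T: v2 free; 4 ways for (v1,v3,v4,v6) × 2^1 = 8.
  v7=F, v5=F: 9 of the 32 assignments to (v1,v2,v3,v4,v6) work.
Total: 20 + 6 + 8 + 9 = 43.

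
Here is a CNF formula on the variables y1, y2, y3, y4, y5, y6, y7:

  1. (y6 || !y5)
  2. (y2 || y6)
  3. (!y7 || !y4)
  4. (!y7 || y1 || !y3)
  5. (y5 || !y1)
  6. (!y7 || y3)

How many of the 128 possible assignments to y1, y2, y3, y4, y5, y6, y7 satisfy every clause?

Case analysis on y7 and y1:
  y7=1, y1=1: remaining (y2,y3,y4,y5,y6) ∈ {(0,1,0,1,1); (1,1,0,1,1)} — 2.
  y7=1, y1=0: a clause becomes empty — 0.
  y7=0, y1=1: forces y5=1; y6=1; y2, y3, y4 free → 2^3 = 8.
  y7=0, y1=0: y3, y4 free; 5 ways for (y2,y5,y6) × 2^2 = 20.
Total: 2 + 0 + 8 + 20 = 30.

30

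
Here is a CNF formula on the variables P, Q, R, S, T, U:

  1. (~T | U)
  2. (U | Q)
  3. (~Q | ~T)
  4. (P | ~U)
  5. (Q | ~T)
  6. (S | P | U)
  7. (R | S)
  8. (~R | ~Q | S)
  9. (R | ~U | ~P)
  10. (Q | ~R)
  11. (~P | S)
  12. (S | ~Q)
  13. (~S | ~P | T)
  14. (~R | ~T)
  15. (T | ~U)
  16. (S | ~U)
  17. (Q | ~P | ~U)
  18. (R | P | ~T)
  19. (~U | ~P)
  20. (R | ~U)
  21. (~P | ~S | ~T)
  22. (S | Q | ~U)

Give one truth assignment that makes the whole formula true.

Try P = False.
  then U is forced to False.
  then T is forced to False.
  then Q is forced to True.
  then S is forced to True.
R is now unconstrained; take R = True.

P = F, Q = T, R = T, S = T, T = F, U = F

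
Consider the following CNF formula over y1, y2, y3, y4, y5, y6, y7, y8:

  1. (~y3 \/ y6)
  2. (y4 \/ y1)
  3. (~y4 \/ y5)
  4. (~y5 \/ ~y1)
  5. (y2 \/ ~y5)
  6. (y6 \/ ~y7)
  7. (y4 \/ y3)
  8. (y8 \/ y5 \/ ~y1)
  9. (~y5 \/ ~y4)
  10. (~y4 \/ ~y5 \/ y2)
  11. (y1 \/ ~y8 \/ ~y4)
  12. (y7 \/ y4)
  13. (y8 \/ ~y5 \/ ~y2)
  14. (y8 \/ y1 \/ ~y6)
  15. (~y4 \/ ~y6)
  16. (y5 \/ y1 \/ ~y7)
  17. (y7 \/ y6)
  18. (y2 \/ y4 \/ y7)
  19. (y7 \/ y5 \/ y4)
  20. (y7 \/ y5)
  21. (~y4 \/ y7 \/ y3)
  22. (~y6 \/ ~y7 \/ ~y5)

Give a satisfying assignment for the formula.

Set y1 = True and propagate.
  then y5 is forced to False.
  then y4 is forced to False.
  then y3 is forced to True.
  then y6 is forced to True.
  then y8 is forced to True.
  then y7 is forced to True.
y2 is now unconstrained; take y2 = False.
Every clause has at least one true literal under this assignment.

y1 = T, y2 = F, y3 = T, y4 = F, y5 = F, y6 = T, y7 = T, y8 = T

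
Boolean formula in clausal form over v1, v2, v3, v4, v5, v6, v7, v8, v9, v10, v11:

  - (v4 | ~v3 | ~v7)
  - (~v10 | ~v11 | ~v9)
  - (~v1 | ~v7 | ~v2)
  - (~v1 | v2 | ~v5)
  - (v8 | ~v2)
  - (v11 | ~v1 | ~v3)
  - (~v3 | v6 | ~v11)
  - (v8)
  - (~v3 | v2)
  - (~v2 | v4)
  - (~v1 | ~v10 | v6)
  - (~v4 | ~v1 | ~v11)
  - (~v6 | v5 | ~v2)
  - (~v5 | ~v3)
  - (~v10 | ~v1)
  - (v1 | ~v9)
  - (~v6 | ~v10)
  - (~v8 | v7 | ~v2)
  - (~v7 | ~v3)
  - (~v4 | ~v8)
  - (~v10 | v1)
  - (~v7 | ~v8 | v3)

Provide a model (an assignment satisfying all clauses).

Unit propagation: (v8) forces v8 = True.
Unit propagation: (~v4) forces v4 = False.
Unit propagation: (~v2) forces v2 = False.
Unit propagation: (~v3) forces v3 = False.
Unit propagation: (~v7) forces v7 = False.
v5 occurs only negated in the remaining clauses — set v5 = False.
v10 occurs only negated in the remaining clauses — set v10 = False.
Try v1 = True.
v6, v9, v11 are now unconstrained; take v6 = False, v9 = True, v11 = True.
Check each clause:
  1. (~v3 | v4 | ~v7) — ~v7 is true.
  2. (~v9 | ~v11 | ~v10) — ~v10 is true.
  3. (~v7 | ~v1 | ~v2) — ~v7 is true.
  4. (~v5 | ~v1 | v2) — ~v5 is true.
  5. (~v2 | v8) — v8 is true.
  6. (~v1 | ~v3 | v11) — v11 is true.
  7. (~v11 | ~v3 | v6) — ~v3 is true.
  8. (v8) — v8 is true.
  9. (~v3 | v2) — ~v3 is true.
  10. (v4 | ~v2) — ~v2 is true.
  11. (~v10 | ~v1 | v6) — ~v10 is true.
  12. (~v1 | ~v11 | ~v4) — ~v4 is true.
  13. (~v6 | v5 | ~v2) — ~v6 is true.
  14. (~v3 | ~v5) — ~v5 is true.
  15. (~v1 | ~v10) — ~v10 is true.
  16. (v1 | ~v9) — v1 is true.
  17. (~v6 | ~v10) — ~v6 is true.
  18. (~v2 | ~v8 | v7) — ~v2 is true.
  19. (~v3 | ~v7) — ~v7 is true.
  20. (~v8 | ~v4) — ~v4 is true.
  21. (v1 | ~v10) — v1 is true.
  22. (~v7 | v3 | ~v8) — ~v7 is true.

v1=1, v2=0, v3=0, v4=0, v5=0, v6=0, v7=0, v8=1, v9=1, v10=0, v11=1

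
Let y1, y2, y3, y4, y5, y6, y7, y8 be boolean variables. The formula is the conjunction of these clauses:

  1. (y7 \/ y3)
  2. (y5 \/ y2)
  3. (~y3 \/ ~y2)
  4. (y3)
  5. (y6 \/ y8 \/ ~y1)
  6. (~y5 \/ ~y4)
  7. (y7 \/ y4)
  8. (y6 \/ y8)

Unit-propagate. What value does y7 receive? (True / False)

True

(y3) is a unit clause: y3 = True.
From (~y2 \/ ~y3) and y3 = True: y2 = False.
(y2 \/ y5) with y2 = False leaves only y5, so y5 = True.
In (~y4 \/ ~y5), ~y5 is now false; ~y4 must hold, so y4 = False.
(y7 \/ y4) with y4 = False leaves only y7, so y7 = True.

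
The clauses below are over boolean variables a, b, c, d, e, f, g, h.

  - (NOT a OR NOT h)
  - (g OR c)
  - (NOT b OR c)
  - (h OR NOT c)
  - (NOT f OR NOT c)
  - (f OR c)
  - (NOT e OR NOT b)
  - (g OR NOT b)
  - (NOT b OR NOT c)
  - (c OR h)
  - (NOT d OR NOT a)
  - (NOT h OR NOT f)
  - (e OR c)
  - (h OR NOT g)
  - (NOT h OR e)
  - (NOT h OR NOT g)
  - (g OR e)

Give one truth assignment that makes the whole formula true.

a=F, b=F, c=T, d=F, e=T, f=F, g=F, h=T

a occurs only negated in the remaining clauses — set a = False.
Pure literal: b appears only negated; assign b = False.
Set c = True and propagate.
  then h is forced to True.
  then f is forced to False.
  then e is forced to True.
  then g is forced to False.
d is now unconstrained; take d = False.
Every clause has at least one true literal under this assignment.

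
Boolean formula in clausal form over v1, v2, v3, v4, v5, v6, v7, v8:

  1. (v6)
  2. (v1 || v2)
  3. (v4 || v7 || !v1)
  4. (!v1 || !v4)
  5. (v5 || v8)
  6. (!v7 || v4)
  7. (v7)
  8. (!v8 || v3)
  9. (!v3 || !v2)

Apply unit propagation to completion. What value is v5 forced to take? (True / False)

True

(v6) stands alone — v6 = True.
Unit clause (v7) sets v7 = True.
(v4 || !v7) with v7 = True leaves only v4, so v4 = True.
(!v4 || !v1): since v4 = True, the clause reduces to (!v1). v1 = False.
From (v2 || v1) and v1 = False: v2 = True.
In (!v2 || !v3), !v2 is now false; !v3 must hold, so v3 = False.
In (!v8 || v3), v3 is now false; !v8 must hold, so v8 = False.
(v8 || v5) with v8 = False leaves only v5, so v5 = True.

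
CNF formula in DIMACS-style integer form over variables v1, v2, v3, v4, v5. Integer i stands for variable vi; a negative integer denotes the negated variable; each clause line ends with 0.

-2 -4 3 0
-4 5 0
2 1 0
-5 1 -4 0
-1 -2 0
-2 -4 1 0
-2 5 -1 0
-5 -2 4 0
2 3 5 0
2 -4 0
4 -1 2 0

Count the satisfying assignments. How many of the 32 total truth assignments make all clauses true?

2

Satisfying assignments:
  v1=0 v2=1 v3=0 v4=0 v5=0
  v1=0 v2=1 v3=1 v4=0 v5=0
Count: 2.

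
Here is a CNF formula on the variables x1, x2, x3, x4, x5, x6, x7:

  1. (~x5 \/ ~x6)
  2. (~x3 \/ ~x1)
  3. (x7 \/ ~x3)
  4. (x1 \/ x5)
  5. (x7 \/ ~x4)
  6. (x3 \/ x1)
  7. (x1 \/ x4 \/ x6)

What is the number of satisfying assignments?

20

Case analysis on x1 and x3:
  x1=1, x3=1: a clause becomes empty — 0.
  x1=1, x3=0: x2 free; 9 ways for (x4,x5,x6,x7) × 2^1 = 18.
  x1=0, x3=1: remaining (x2,x4,x5,x6,x7) ∈ {(0,1,1,0,1); (1,1,1,0,1)} — 2.
  x1=0, x3=0: a clause becomes empty — 0.
Total: 0 + 18 + 2 + 0 = 20.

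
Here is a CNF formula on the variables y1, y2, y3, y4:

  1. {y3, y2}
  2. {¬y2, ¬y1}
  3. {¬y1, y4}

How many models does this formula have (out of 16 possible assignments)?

7

Case analysis on y1 and y2:
  y1=T, y2=T: a clause becomes empty — 0.
  y1=T, y2=F: remaining (y3,y4) ∈ {(T,T)} — 1.
  y1=F, y2=T: remaining (y3,y4) ∈ {(F,F); (F,T); (T,F); (T,T)} — 4.
  y1=F, y2=F: remaining (y3,y4) ∈ {(T,F); (T,T)} — 2.
Total: 0 + 1 + 4 + 2 = 7.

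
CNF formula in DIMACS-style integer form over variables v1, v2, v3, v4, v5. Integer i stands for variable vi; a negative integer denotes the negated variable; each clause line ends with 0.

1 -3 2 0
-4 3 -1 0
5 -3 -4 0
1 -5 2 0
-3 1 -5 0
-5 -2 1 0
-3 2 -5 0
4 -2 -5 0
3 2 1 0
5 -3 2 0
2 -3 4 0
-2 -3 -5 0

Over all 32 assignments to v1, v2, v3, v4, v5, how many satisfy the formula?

7

Case analysis on v2 and v3:
  v2=T, v3=T: remaining (v1,v4,v5) ∈ {(F,F,F); (T,F,F)} — 2.
  v2=T, v3=F: remaining (v1,v4,v5) ∈ {(F,F,F); (F,T,F); (T,F,F)} — 3.
  v2=F, v3=T: a clause becomes empty — 0.
  v2=F, v3=F: remaining (v1,v4,v5) ∈ {(T,F,F); (T,F,T)} — 2.
Total: 2 + 3 + 0 + 2 = 7.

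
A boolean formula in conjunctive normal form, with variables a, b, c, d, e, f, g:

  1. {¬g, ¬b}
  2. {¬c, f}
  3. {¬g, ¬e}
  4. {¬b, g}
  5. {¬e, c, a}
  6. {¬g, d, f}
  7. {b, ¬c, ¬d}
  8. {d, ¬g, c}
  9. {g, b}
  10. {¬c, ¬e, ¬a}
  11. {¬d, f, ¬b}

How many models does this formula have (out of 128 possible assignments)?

6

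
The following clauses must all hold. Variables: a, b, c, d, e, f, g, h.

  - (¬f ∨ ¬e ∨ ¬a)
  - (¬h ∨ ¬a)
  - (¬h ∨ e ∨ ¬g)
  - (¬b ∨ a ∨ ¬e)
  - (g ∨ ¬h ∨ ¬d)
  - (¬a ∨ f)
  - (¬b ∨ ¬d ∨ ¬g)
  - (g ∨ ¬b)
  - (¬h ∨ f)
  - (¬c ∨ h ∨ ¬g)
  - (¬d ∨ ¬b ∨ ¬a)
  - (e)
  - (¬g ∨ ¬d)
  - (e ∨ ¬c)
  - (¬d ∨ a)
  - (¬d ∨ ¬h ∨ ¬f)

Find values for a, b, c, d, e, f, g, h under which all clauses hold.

Unit propagation: (e) forces e = True.
Pure literal: b appears only negated; assign b = False.
d occurs only negated in the remaining clauses — set d = False.
Set a = False and propagate.
Try c = True.
Set f = True and propagate.
For the remaining variables, g = True, h = True works.

a = False  b = False  c = True  d = False  e = True  f = True  g = True  h = True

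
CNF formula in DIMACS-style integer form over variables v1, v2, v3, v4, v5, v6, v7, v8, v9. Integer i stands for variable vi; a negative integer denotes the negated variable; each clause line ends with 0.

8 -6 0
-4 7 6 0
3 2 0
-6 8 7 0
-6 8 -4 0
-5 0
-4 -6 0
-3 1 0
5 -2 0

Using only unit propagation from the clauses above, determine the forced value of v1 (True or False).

True

(~v5) stands alone — v5 = False.
(v5 \/ ~v2): since v5 = False, the clause reduces to (~v2). v2 = False.
(v3 \/ v2): since v2 = False, the clause reduces to (v3). v3 = True.
From (v1 \/ ~v3) and v3 = True: v1 = True.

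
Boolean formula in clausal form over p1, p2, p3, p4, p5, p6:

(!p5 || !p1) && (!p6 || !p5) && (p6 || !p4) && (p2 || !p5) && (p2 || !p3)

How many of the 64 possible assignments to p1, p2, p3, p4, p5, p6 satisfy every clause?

Case analysis on p5 and p2:
  p5=1, p2=1: remaining (p1,p3,p4,p6) ∈ {(0,0,0,0); (0,1,0,0)} — 2.
  p5=1, p2=0: a clause becomes empty — 0.
  p5=0, p2=1: p1, p3 free; 3 ways for (p4,p6) × 2^2 = 12.
  p5=0, p2=0: p1 free; 3 ways for (p3,p4,p6) × 2^1 = 6.
Total: 2 + 0 + 12 + 6 = 20.

20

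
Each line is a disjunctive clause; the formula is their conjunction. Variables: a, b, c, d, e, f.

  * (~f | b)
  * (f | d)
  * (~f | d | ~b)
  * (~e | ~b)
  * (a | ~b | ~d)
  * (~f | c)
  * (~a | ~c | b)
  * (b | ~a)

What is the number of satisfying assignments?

7

Split on b, then f.
  b=1, f=1: remaining (a,c,d,e) ∈ {(1,1,1,0)} — 1.
  b=1, f=0: remaining (a,c,d,e) ∈ {(1,0,1,0); (1,1,1,0)} — 2.
  b=0, f=1: a clause becomes empty — 0.
  b=0, f=0: remaining (a,c,d,e) ∈ {(0,0,1,0); (0,0,1,1); (0,1,1,0); (0,1,1,1)} — 4.
Total: 1 + 2 + 0 + 4 = 7.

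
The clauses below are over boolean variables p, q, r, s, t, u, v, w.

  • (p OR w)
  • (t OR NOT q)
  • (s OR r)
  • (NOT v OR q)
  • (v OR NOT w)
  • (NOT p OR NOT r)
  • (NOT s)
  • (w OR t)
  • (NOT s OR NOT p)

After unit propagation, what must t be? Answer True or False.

True

(NOT s) stands alone — s = False.
In (r OR s), s is now false; r must hold, so r = True.
In (NOT p OR NOT r), NOT r is now false; NOT p must hold, so p = False.
In (w OR p), p is now false; w must hold, so w = True.
From (v OR NOT w) and w = True: v = True.
(q OR NOT v): since v = True, the clause reduces to (q). q = True.
(t OR NOT q) with q = True leaves only t, so t = True.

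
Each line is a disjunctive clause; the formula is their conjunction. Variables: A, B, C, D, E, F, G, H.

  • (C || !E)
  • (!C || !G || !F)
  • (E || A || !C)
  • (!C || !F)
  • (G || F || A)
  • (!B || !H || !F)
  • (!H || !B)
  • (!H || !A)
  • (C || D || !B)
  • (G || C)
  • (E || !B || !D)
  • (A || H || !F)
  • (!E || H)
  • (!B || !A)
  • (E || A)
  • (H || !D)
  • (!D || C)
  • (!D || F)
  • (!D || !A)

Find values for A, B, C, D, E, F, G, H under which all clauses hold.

Pure literal: B appears only negated; assign B = False.
Set A = True and propagate.
  then H is forced to False.
  then E is forced to False.
  then D is forced to False.
For the remaining variables, C = True, F = False, G = True works.

A=1, B=0, C=1, D=0, E=0, F=0, G=1, H=0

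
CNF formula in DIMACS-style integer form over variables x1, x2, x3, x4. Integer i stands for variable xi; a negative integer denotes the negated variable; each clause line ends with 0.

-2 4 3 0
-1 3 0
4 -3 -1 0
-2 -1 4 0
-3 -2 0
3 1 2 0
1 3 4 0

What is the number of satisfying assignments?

4

The models are:
  x1=0 x2=0 x3=1 x4=0
  x1=0 x2=0 x3=1 x4=1
  x1=0 x2=1 x3=0 x4=1
  x1=1 x2=0 x3=1 x4=1
Count: 4.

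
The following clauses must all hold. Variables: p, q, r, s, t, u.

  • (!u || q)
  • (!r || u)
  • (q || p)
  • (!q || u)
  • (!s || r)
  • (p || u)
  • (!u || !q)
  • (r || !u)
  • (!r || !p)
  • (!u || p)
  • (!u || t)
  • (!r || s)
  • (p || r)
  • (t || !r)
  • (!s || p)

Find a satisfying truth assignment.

p=T, q=F, r=F, s=F, t=F, u=F

Check each clause:
  1. (!u || q) — !u is true.
  2. (u || !r) — !r is true.
  3. (q || p) — p is true.
  4. (u || !q) — !q is true.
  5. (r || !s) — !s is true.
  6. (u || p) — p is true.
  7. (!u || !q) — !u is true.
  8. (!u || r) — !u is true.
  9. (!r || !p) — !r is true.
  10. (!u || p) — p is true.
  11. (t || !u) — !u is true.
  12. (s || !r) — !r is true.
  13. (p || r) — p is true.
  14. (t || !r) — !r is true.
  15. (!s || p) — p is true.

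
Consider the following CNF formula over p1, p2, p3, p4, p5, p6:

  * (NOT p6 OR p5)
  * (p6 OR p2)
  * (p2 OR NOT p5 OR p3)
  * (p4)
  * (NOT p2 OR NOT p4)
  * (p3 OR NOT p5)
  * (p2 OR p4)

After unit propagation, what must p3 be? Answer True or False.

Unit clause (p4) sets p4 = True.
In (NOT p4 OR NOT p2), NOT p4 is now false; NOT p2 must hold, so p2 = False.
From (p2 OR p6) and p2 = False: p6 = True.
(p5 OR NOT p6): since p6 = True, the clause reduces to (p5). p5 = True.
(p2 OR NOT p5 OR p3) with p2 = False, p5 = True leaves only p3, so p3 = True.

True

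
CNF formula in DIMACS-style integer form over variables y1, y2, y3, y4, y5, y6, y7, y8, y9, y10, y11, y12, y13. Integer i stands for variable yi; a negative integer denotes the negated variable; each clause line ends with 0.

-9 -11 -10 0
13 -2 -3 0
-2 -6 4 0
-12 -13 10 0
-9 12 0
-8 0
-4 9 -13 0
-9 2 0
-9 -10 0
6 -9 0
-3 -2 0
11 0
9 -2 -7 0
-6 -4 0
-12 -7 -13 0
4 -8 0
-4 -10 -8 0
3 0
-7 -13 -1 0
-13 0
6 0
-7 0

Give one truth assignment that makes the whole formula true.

y1=T, y2=F, y3=T, y4=F, y5=T, y6=T, y7=F, y8=F, y9=F, y10=F, y11=T, y12=T, y13=F

(!y8) is a unit clause, so y8 = False.
Unit propagation: (y11) forces y11 = True.
The clause (y3) is unit: y3 must be True.
The clause (!y2) is unit: y2 must be False.
The clause (!y9) is unit: y9 must be False.
(!y13) is a unit clause, so y13 = False.
Unit propagation: (y6) forces y6 = True.
Unit propagation: (!y4) forces y4 = False.
(!y7) is a unit clause, so y7 = False.
y1, y5, y10, y12 are now unconstrained; take y1 = True, y5 = True, y10 = False, y12 = True.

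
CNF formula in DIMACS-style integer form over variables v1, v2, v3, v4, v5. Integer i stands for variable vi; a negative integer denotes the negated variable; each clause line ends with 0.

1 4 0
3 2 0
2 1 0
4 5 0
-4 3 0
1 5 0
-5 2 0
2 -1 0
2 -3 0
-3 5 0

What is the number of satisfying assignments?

4

Satisfying assignments:
  v1=F v2=T v3=T v4=T v5=T
  v1=T v2=T v3=F v4=F v5=T
  v1=T v2=T v3=T v4=F v5=T
  v1=T v2=T v3=T v4=T v5=T
Count: 4.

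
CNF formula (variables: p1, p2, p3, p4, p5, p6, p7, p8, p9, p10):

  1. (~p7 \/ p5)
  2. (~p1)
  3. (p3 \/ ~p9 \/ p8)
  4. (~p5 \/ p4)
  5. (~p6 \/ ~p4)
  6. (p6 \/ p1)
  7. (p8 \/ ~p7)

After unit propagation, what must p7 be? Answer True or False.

False

Unit clause (~p1) sets p1 = False.
(p1 \/ p6) with p1 = False leaves only p6, so p6 = True.
(~p4 \/ ~p6): since p6 = True, the clause reduces to (~p4). p4 = False.
From (~p5 \/ p4) and p4 = False: p5 = False.
(p5 \/ ~p7): since p5 = False, the clause reduces to (~p7). p7 = False.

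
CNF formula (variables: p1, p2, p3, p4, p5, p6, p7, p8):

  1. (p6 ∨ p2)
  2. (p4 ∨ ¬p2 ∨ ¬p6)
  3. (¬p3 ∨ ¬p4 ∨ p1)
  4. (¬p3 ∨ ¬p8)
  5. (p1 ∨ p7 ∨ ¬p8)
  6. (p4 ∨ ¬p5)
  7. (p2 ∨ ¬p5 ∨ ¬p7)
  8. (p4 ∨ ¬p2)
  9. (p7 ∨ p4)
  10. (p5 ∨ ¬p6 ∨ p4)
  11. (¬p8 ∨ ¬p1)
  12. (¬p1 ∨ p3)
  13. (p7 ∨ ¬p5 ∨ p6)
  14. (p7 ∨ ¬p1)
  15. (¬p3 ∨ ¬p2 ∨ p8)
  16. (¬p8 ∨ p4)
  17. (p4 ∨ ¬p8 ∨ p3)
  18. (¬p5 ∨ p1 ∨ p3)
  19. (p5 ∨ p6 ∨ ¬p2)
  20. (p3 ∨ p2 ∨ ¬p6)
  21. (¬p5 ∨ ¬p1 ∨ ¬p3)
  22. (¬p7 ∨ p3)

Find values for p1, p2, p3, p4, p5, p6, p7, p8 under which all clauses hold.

p1=True, p2=False, p3=True, p4=True, p5=False, p6=True, p7=True, p8=False

Check each clause:
  1. (p2 ∨ p6) — p6 is true.
  2. (¬p2 ∨ p4 ∨ ¬p6) — p4 is true.
  3. (¬p4 ∨ ¬p3 ∨ p1) — p1 is true.
  4. (¬p8 ∨ ¬p3) — ¬p8 is true.
  5. (p7 ∨ p1 ∨ ¬p8) — ¬p8 is true.
  6. (¬p5 ∨ p4) — ¬p5 is true.
  7. (¬p5 ∨ p2 ∨ ¬p7) — ¬p5 is true.
  8. (¬p2 ∨ p4) — p4 is true.
  9. (p7 ∨ p4) — p4 is true.
  10. (p4 ∨ p5 ∨ ¬p6) — p4 is true.
  11. (¬p1 ∨ ¬p8) — ¬p8 is true.
  12. (p3 ∨ ¬p1) — p3 is true.
  13. (p7 ∨ ¬p5 ∨ p6) — ¬p5 is true.
  14. (¬p1 ∨ p7) — p7 is true.
  15. (¬p2 ∨ ¬p3 ∨ p8) — ¬p2 is true.
  16. (¬p8 ∨ p4) — ¬p8 is true.
  17. (p3 ∨ p4 ∨ ¬p8) — ¬p8 is true.
  18. (¬p5 ∨ p1 ∨ p3) — p1 is true.
  19. (p6 ∨ ¬p2 ∨ p5) — p6 is true.
  20. (p3 ∨ ¬p6 ∨ p2) — p3 is true.
  21. (¬p1 ∨ ¬p3 ∨ ¬p5) — ¬p5 is true.
  22. (p3 ∨ ¬p7) — p3 is true.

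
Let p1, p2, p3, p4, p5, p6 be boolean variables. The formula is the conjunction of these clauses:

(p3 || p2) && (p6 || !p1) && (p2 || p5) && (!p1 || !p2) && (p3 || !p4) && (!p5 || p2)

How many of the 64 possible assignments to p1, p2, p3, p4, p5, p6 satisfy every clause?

12

Split on p2, then p1.
  p2=1, p1=1: a clause becomes empty — 0.
  p2=1, p1=0: p5, p6 free; 3 ways for (p3,p4) × 2^2 = 12.
  p2=0, p1=1: a clause becomes empty — 0.
  p2=0, p1=0: a clause becomes empty — 0.
Total: 0 + 12 + 0 + 0 = 12.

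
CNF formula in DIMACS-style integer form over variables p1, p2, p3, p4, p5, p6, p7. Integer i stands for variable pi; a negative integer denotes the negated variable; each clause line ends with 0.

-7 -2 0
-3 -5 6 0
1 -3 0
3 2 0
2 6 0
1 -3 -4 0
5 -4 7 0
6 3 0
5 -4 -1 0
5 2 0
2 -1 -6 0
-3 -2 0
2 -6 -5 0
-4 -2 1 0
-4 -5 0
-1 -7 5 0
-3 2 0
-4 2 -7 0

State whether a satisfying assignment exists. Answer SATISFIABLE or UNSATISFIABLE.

p4 occurs only negated in the remaining clauses — set p4 = False.
Set p1 = True and propagate.
Branch on p2: take p2 = True.
  then p7 is forced to False.
  then p3 is forced to False.
  then p6 is forced to True.
p5 is now unconstrained; take p5 = False.
Every clause has at least one true literal under this assignment.
So p1=T, p2=T, p3=F, p4=F, p5=F, p6=T, p7=F is a satisfying assignment.

SATISFIABLE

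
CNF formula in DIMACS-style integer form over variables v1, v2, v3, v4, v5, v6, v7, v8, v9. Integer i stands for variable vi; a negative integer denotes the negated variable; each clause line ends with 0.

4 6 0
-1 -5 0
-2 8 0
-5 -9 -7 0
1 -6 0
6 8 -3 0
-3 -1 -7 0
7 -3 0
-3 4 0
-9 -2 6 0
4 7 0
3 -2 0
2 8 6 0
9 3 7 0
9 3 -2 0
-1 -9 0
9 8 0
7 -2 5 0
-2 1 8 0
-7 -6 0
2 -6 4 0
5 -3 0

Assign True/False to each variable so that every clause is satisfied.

v1 = False, v2 = False, v3 = False, v4 = True, v5 = False, v6 = False, v7 = True, v8 = True, v9 = False

Check each clause:
  1. (v6 OR v4) — v4 is true.
  2. (NOT v5 OR NOT v1) — NOT v5 is true.
  3. (NOT v2 OR v8) — v8 is true.
  4. (NOT v5 OR NOT v9 OR NOT v7) — NOT v5 is true.
  5. (NOT v6 OR v1) — NOT v6 is true.
  6. (v6 OR v8 OR NOT v3) — v8 is true.
  7. (NOT v7 OR NOT v3 OR NOT v1) — NOT v3 is true.
  8. (v7 OR NOT v3) — NOT v3 is true.
  9. (NOT v3 OR v4) — v4 is true.
  10. (NOT v2 OR NOT v9 OR v6) — NOT v2 is true.
  11. (v7 OR v4) — v4 is true.
  12. (v3 OR NOT v2) — NOT v2 is true.
  13. (v8 OR v2 OR v6) — v8 is true.
  14. (v7 OR v3 OR v9) — v7 is true.
  15. (NOT v2 OR v3 OR v9) — NOT v2 is true.
  16. (NOT v9 OR NOT v1) — NOT v1 is true.
  17. (v8 OR v9) — v8 is true.
  18. (v5 OR v7 OR NOT v2) — NOT v2 is true.
  19. (v1 OR NOT v2 OR v8) — v8 is true.
  20. (NOT v6 OR NOT v7) — NOT v6 is true.
  21. (NOT v6 OR v4 OR v2) — NOT v6 is true.
  22. (NOT v3 OR v5) — NOT v3 is true.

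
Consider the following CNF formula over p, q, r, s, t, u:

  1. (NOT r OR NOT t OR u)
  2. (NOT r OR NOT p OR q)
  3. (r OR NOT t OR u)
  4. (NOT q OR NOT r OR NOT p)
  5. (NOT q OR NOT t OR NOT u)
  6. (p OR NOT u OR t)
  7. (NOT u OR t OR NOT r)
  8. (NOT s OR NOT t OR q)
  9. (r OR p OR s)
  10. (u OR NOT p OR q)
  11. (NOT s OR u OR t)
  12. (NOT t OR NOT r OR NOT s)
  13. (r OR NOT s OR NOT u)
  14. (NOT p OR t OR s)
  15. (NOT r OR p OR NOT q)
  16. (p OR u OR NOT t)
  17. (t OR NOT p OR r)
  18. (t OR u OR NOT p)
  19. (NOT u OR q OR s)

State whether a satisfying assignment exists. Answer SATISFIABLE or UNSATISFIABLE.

Branch on p: take p = False.
Try q = False.
For the remaining variables, r = True, s = False, t = False, u = False works.
So p=0, q=0, r=1, s=0, t=0, u=0 is a satisfying assignment.

SATISFIABLE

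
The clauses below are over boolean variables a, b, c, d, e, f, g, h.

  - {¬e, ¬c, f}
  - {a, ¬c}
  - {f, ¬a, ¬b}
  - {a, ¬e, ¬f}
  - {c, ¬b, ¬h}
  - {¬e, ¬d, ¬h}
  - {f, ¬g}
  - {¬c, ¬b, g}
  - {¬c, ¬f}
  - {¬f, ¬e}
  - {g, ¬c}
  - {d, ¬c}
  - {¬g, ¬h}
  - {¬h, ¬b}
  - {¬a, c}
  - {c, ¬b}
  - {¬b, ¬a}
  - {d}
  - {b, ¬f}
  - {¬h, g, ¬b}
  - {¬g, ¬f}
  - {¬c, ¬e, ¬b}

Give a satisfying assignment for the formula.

Unit propagation: (d) forces d = True.
Pure literal: e appears only negated; assign e = False.
Branch on a: take a = False.
  then c is forced to False.
  then b is forced to False.
  then f is forced to False.
  then g is forced to False.
h is now unconstrained; take h = True.

a=False, b=False, c=False, d=True, e=False, f=False, g=False, h=True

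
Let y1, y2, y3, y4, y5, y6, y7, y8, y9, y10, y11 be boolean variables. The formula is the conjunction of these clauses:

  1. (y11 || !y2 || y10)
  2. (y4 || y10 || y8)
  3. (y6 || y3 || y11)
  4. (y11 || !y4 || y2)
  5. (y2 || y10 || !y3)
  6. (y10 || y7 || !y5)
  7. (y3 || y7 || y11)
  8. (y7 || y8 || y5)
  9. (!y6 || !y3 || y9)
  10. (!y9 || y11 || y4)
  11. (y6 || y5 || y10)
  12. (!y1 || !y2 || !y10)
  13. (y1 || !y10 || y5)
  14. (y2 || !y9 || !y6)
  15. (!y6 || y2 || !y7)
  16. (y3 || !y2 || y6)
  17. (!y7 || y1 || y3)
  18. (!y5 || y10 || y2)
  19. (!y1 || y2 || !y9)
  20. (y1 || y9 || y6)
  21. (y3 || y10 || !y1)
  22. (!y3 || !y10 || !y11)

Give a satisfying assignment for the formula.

y1 = 0, y2 = 0, y3 = 0, y4 = 0, y5 = 1, y6 = 0, y7 = 0, y8 = 1, y9 = 1, y10 = 1, y11 = 1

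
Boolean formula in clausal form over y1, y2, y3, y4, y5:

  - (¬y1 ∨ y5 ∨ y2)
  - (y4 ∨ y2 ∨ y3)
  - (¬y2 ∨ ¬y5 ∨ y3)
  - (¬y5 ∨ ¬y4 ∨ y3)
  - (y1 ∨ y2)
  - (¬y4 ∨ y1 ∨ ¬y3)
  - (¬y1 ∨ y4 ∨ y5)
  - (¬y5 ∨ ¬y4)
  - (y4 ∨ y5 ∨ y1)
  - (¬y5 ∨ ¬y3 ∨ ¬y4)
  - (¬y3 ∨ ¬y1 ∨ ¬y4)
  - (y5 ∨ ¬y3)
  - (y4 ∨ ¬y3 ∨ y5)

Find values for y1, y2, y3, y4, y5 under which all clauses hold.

Branch on y1: take y1 = True.
Set y2 = False and propagate.
  then y5 is forced to True.
  then y4 is forced to False.
  then y3 is forced to True.
Every clause has at least one true literal under this assignment.

y1=True, y2=False, y3=True, y4=False, y5=True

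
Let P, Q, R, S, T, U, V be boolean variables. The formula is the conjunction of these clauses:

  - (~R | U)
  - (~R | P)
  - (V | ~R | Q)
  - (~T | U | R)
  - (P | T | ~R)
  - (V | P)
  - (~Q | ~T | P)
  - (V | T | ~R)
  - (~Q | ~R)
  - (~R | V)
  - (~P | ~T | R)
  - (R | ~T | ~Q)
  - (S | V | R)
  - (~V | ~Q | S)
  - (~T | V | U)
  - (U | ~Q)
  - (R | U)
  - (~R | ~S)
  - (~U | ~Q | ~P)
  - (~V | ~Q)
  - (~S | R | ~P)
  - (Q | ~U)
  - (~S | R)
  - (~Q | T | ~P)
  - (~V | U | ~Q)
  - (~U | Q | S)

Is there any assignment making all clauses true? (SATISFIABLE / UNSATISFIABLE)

R = True:
  propagation gives U=True, P=True, Q=False; an empty clause results — contradiction.
R = False:
  propagation gives U=True, Q=True, T=False, P=False; an empty clause results — contradiction.
Every branch closes, so no satisfying assignment exists.

UNSATISFIABLE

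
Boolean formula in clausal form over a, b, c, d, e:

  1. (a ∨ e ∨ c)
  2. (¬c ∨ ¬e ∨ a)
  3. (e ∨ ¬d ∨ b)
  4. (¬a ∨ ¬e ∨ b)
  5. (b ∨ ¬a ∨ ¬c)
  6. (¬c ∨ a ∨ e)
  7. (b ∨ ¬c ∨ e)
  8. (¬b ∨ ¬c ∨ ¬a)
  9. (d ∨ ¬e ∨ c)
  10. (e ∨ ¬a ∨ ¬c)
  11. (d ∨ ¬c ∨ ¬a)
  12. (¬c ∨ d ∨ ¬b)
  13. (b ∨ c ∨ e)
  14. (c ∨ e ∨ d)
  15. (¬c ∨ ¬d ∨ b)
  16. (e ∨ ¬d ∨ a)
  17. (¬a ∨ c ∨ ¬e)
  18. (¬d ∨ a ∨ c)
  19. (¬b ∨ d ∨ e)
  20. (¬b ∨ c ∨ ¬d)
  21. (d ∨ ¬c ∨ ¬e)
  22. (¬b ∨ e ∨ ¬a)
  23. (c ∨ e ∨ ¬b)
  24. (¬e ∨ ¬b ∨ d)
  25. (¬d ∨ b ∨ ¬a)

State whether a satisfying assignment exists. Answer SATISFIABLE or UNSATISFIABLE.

c = True:
  b = True:
    propagation gives a=False, e=False; an empty clause results — contradiction.
  b = False:
    propagation gives a=False, e=False; an empty clause results — contradiction.
c = False:
  e = True:
    propagation gives d=True, a=False; an empty clause results — contradiction.
  e = False:
    propagation gives a=True, b=True; an empty clause results — contradiction.
Every branch closes, so no satisfying assignment exists.

UNSATISFIABLE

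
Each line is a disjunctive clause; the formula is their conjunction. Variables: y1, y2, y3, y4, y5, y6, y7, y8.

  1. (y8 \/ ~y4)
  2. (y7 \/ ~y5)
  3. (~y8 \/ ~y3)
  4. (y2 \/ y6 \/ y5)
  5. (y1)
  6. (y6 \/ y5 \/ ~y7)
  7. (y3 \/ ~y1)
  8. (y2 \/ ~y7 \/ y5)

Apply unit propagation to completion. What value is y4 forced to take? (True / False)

False

(y1) stands alone — y1 = True.
From (y3 \/ ~y1) and y1 = True: y3 = True.
(~y3 \/ ~y8) with y3 = True leaves only ~y8, so y8 = False.
From (~y4 \/ y8) and y8 = False: y4 = False.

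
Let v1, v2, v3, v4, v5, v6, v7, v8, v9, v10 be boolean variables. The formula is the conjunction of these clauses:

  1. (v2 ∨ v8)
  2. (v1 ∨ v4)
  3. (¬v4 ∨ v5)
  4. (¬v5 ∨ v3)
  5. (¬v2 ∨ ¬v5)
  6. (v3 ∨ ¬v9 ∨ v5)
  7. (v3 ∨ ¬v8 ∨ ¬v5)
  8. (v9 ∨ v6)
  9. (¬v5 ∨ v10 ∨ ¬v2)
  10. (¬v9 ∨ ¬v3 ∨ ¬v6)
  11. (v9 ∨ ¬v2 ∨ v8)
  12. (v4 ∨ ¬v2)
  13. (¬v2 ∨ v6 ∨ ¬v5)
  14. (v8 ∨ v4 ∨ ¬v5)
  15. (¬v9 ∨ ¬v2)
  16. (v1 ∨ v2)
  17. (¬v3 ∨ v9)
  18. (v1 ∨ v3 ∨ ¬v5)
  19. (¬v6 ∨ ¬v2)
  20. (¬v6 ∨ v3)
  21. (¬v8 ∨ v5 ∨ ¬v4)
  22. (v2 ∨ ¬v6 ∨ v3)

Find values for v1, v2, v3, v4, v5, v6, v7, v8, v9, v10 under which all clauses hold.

v1=T, v2=F, v3=T, v4=F, v5=T, v6=F, v7=F, v8=T, v9=T, v10=T

v1 occurs only positively in the remaining clauses — set v1 = True.
v10 occurs only positively in the remaining clauses — set v10 = True.
Try v2 = False.
  then v8 is forced to True.
Set v3 = True and propagate.
  then v9 is forced to True.
  then v6 is forced to False.
The remaining clauses are satisfied by v4 = False, v5 = True, v7 = False.
Every clause has at least one true literal under this assignment.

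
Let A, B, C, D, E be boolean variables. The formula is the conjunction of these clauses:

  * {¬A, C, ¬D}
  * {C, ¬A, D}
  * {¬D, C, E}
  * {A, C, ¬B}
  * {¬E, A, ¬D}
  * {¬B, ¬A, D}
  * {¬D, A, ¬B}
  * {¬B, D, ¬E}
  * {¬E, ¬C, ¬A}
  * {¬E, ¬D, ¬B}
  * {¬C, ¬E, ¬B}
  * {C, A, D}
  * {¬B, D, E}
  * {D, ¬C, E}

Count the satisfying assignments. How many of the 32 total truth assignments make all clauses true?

4

The models are:
  A=F B=F C=T D=F E=T
  A=F B=F C=T D=T E=F
  A=T B=F C=T D=T E=F
  A=T B=T C=T D=T E=F
That's 4 in total.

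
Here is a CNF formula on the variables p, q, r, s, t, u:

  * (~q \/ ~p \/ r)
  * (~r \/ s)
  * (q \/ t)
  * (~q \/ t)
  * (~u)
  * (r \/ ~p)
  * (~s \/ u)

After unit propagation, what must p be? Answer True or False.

False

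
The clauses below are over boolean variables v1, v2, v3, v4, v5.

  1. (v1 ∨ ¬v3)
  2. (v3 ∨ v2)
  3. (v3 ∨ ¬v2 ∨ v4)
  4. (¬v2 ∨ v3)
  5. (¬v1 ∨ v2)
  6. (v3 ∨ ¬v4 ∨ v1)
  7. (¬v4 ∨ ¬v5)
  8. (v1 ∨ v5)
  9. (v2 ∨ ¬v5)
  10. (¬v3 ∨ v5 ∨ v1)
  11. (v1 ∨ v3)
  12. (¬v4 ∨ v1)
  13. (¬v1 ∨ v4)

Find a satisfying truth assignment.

Set v1 = True and propagate.
  then v2 is forced to True.
  then v3 is forced to True.
  then v4 is forced to True.
  then v5 is forced to False.
Every clause has at least one true literal under this assignment.

v1=True, v2=True, v3=True, v4=True, v5=False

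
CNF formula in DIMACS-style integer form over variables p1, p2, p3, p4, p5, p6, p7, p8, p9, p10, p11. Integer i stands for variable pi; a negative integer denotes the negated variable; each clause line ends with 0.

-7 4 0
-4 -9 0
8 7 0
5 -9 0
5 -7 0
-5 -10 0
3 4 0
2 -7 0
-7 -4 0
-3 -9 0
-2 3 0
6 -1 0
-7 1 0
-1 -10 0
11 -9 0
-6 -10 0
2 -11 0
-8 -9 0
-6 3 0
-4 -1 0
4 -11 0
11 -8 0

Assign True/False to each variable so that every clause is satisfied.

p9 occurs only negated in the remaining clauses — set p9 = False.
p10 occurs only negated in the remaining clauses — set p10 = False.
Try p1 = False.
  then p7 is forced to False.
  then p8 is forced to True.
  then p11 is forced to True.
  then p2 is forced to True.
  then p3 is forced to True.
  then p4 is forced to True.
p5, p6 are now unconstrained; take p5 = False, p6 = False.
Every clause has at least one true literal under this assignment.

p1 = False, p2 = True, p3 = True, p4 = True, p5 = False, p6 = False, p7 = False, p8 = True, p9 = False, p10 = False, p11 = True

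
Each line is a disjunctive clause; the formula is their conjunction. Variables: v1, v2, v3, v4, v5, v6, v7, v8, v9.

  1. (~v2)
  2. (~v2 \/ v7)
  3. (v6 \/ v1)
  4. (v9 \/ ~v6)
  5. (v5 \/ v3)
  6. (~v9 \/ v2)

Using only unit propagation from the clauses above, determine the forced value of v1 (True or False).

True

(~v2) is a unit clause: v2 = False.
(v2 \/ ~v9) with v2 = False leaves only ~v9, so v9 = False.
(~v6 \/ v9) with v9 = False leaves only ~v6, so v6 = False.
(v6 \/ v1) with v6 = False leaves only v1, so v1 = True.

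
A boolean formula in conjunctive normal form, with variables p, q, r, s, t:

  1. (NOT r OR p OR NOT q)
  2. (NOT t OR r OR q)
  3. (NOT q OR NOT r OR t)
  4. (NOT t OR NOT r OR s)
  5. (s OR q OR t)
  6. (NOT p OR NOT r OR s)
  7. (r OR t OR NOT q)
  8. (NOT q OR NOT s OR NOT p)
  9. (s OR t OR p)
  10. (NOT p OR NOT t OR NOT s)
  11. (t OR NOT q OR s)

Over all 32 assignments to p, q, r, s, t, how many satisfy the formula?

The models are:
  p=F q=F r=F s=T t=F
  p=F q=F r=T s=T t=F
  p=F q=F r=T s=T t=T
  p=F q=T r=F s=F t=T
  p=F q=T r=F s=T t=T
  p=T q=F r=F s=T t=F
  p=T q=F r=T s=T t=F
  p=T q=T r=F s=F t=T
That's 8 in total.

8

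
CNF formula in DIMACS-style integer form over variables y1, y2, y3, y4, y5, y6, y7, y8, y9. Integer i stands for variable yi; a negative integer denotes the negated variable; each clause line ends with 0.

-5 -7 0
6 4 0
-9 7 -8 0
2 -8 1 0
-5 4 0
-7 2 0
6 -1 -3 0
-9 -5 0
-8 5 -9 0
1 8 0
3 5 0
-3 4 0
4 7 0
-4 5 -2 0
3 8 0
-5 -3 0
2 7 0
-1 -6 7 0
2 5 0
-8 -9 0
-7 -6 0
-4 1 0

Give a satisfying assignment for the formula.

y1 = 1, y2 = 1, y3 = 0, y4 = 1, y5 = 1, y6 = 0, y7 = 0, y8 = 1, y9 = 0

y9 occurs only negated in the remaining clauses — set y9 = False.
Try y1 = True.
Try y2 = True.
The remaining clauses are satisfied by y3 = False, y4 = True, y5 = True, y6 = False, y7 = False, y8 = True.
Check each clause:
  1. (!y5 || !y7) — !y7 is true.
  2. (y4 || y6) — y4 is true.
  3. (!y9 || !y8 || y7) — !y9 is true.
  4. (y2 || !y8 || y1) — y1 is true.
  5. (!y5 || y4) — y4 is true.
  6. (!y7 || y2) — !y7 is true.
  7. (y6 || !y1 || !y3) — !y3 is true.
  8. (!y5 || !y9) — !y9 is true.
  9. (y5 || !y9 || !y8) — y5 is true.
  10. (y1 || y8) — y8 is true.
  11. (y3 || y5) — y5 is true.
  12. (y4 || !y3) — y4 is true.
  13. (y4 || y7) — y4 is true.
  14. (!y4 || y5 || !y2) — y5 is true.
  15. (y8 || y3) — y8 is true.
  16. (!y3 || !y5) — !y3 is true.
  17. (y2 || y7) — y2 is true.
  18. (!y6 || y7 || !y1) — !y6 is true.
  19. (y5 || y2) — y2 is true.
  20. (!y8 || !y9) — !y9 is true.
  21. (!y6 || !y7) — !y7 is true.
  22. (y1 || !y4) — y1 is true.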